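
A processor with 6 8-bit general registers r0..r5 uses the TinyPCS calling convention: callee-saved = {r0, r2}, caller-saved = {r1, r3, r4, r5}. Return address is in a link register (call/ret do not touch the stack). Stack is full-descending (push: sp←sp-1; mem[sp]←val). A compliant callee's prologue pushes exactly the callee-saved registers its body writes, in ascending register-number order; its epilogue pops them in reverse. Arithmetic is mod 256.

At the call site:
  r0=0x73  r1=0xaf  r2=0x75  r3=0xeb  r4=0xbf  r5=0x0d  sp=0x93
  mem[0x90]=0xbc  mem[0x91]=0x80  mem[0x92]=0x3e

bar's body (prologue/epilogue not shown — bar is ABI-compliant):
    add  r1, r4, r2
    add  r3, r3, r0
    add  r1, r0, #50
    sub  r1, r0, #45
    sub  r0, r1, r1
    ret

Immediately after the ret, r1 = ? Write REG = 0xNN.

REG = 0x46

prologue: push r0 → mem[0x92]=0x73, sp=0x92
body[0] add  r1, r4, r2 → r1=0x34
body[1] add  r3, r3, r0 → r3=0x5e
body[2] add  r1, r0, #50 → r1=0xa5
body[3] sub  r1, r0, #45 → r1=0x46
body[4] sub  r0, r1, r1 → r0=0x00
epilogue: pop r0=0x73, sp=0x93
r1 is caller-saved → body value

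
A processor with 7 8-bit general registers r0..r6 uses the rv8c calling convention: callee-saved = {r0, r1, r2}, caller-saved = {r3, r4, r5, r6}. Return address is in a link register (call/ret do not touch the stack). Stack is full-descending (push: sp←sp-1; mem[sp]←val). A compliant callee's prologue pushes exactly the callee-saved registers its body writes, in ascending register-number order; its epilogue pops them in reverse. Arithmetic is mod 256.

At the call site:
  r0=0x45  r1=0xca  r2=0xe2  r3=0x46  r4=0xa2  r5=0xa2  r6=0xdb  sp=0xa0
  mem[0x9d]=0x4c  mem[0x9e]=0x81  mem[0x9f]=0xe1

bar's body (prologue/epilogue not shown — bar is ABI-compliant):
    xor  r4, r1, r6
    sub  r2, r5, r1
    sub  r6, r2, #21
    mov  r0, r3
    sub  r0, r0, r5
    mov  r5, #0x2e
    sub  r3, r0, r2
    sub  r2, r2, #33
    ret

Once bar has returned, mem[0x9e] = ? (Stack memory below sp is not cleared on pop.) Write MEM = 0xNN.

prologue: push r0 -> mem[0x9f]=0x45, sp=0x9f
prologue: push r2 -> mem[0x9e]=0xe2, sp=0x9e
body[0] xor  r4, r1, r6 -> r4=0x11
body[1] sub  r2, r5, r1 -> r2=0xd8
body[2] sub  r6, r2, #21 -> r6=0xc3
body[3] mov  r0, r3 -> r0=0x46
body[4] sub  r0, r0, r5 -> r0=0xa4
body[5] mov  r5, #0x2e -> r5=0x2e
body[6] sub  r3, r0, r2 -> r3=0xcc
body[7] sub  r2, r2, #33 -> r2=0xb7
epilogue: pop r2=0xe2, sp=0x9f
epilogue: pop r0=0x45, sp=0xa0
prologue pushed ['r0', 'r2'] at ['0x9f', '0x9e']

MEM = 0xe2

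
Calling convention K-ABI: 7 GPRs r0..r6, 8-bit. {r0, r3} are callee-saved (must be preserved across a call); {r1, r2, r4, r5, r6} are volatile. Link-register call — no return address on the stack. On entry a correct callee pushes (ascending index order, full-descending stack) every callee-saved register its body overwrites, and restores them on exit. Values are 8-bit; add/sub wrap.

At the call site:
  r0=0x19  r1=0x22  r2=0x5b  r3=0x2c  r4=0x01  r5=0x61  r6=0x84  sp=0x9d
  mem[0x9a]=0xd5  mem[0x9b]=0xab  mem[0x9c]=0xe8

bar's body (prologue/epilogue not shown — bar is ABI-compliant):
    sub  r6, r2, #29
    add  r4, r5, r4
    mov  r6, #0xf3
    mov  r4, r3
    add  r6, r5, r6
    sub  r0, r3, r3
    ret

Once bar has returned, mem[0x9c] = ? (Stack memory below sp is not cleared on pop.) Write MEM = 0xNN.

MEM = 0x19

prologue: push r0 → mem[0x9c]=0x19, sp=0x9c
body[0] sub  r6, r2, #29 → r6=0x3e
body[1] add  r4, r5, r4 → r4=0x62
body[2] mov  r6, #0xf3 → r6=0xf3
body[3] mov  r4, r3 → r4=0x2c
body[4] add  r6, r5, r6 → r6=0x54
body[5] sub  r0, r3, r3 → r0=0x00
epilogue: pop r0=0x19, sp=0x9d
prologue pushed ['r0'] at ['0x9c']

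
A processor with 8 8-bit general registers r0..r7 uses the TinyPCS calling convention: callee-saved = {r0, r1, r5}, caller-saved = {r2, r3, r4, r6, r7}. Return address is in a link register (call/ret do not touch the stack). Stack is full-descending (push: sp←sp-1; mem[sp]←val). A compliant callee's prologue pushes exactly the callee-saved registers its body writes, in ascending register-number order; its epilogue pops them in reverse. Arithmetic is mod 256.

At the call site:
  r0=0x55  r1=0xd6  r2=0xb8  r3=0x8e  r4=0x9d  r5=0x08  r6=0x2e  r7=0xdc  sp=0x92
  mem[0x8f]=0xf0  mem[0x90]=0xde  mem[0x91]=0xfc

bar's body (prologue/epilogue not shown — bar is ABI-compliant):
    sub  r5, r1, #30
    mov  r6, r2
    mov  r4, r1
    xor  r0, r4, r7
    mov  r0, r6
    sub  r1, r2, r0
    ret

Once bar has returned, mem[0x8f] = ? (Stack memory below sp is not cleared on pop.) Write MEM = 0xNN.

prologue: push r0 → mem[0x91]=0x55, sp=0x91
prologue: push r1 → mem[0x90]=0xd6, sp=0x90
prologue: push r5 → mem[0x8f]=0x08, sp=0x8f
body[0] sub  r5, r1, #30 → r5=0xb8
body[1] mov  r6, r2 → r6=0xb8
body[2] mov  r4, r1 → r4=0xd6
body[3] xor  r0, r4, r7 → r0=0x0a
body[4] mov  r0, r6 → r0=0xb8
body[5] sub  r1, r2, r0 → r1=0x00
epilogue: pop r5=0x08, sp=0x90
epilogue: pop r1=0xd6, sp=0x91
epilogue: pop r0=0x55, sp=0x92
prologue pushed ['r0', 'r1', 'r5'] at ['0x91', '0x90', '0x8f']

MEM = 0x08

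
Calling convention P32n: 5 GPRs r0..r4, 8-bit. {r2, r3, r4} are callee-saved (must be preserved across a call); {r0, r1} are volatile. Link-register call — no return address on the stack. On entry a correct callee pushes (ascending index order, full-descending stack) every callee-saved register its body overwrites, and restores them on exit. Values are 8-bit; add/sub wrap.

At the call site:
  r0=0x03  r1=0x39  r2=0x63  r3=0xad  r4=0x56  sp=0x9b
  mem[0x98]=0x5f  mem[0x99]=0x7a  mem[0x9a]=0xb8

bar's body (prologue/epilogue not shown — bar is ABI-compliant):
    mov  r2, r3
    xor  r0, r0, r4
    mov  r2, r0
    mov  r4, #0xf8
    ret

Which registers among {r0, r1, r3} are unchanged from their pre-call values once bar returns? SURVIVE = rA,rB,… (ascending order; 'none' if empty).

SURVIVE = r1,r3

prologue: push r2 → mem[0x9a]=0x63, sp=0x9a
prologue: push r4 → mem[0x99]=0x56, sp=0x99
body[0] mov  r2, r3 → r2=0xad
body[1] xor  r0, r0, r4 → r0=0x55
body[2] mov  r2, r0 → r2=0x55
body[3] mov  r4, #0xf8 → r4=0xf8
epilogue: pop r4=0x56, sp=0x9a
epilogue: pop r2=0x63, sp=0x9b
r0: caller-saved, written=True
r1: caller-saved, written=False
r3: callee-saved, written=False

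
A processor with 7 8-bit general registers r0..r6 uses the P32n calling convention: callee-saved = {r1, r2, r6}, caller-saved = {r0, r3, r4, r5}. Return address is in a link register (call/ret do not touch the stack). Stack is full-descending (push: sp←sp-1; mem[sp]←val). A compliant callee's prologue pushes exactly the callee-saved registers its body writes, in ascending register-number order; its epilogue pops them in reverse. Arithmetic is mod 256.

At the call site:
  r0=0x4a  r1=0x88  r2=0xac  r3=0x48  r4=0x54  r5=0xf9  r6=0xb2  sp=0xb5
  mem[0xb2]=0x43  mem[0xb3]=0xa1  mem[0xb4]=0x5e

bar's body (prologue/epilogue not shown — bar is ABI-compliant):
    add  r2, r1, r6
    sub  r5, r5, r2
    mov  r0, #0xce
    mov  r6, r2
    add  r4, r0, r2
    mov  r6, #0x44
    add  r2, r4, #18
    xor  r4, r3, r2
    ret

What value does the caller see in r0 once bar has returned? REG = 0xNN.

prologue: push r2 → mem[0xb4]=0xac, sp=0xb4
prologue: push r6 → mem[0xb3]=0xb2, sp=0xb3
body[0] add  r2, r1, r6 → r2=0x3a
body[1] sub  r5, r5, r2 → r5=0xbf
body[2] mov  r0, #0xce → r0=0xce
body[3] mov  r6, r2 → r6=0x3a
body[4] add  r4, r0, r2 → r4=0x08
body[5] mov  r6, #0x44 → r6=0x44
body[6] add  r2, r4, #18 → r2=0x1a
body[7] xor  r4, r3, r2 → r4=0x52
epilogue: pop r6=0xb2, sp=0xb4
epilogue: pop r2=0xac, sp=0xb5
r0 is caller-saved → body value

REG = 0xce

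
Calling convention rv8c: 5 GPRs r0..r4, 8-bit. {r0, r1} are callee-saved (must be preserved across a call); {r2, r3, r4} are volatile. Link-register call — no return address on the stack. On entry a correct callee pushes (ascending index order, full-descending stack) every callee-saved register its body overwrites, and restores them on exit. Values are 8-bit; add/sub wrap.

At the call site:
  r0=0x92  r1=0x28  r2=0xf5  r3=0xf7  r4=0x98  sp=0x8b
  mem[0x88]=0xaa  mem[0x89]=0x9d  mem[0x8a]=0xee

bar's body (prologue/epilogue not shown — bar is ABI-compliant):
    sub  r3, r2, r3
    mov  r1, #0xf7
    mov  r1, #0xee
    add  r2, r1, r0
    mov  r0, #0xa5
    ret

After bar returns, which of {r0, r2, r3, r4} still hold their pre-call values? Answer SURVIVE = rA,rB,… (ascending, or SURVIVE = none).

prologue: push r0 → mem[0x8a]=0x92, sp=0x8a
prologue: push r1 → mem[0x89]=0x28, sp=0x89
body[0] sub  r3, r2, r3 → r3=0xfe
body[1] mov  r1, #0xf7 → r1=0xf7
body[2] mov  r1, #0xee → r1=0xee
body[3] add  r2, r1, r0 → r2=0x80
body[4] mov  r0, #0xa5 → r0=0xa5
epilogue: pop r1=0x28, sp=0x8a
epilogue: pop r0=0x92, sp=0x8b
r0: callee-saved, written=True
r2: caller-saved, written=True
r3: caller-saved, written=True
r4: caller-saved, written=False

SURVIVE = r0,r4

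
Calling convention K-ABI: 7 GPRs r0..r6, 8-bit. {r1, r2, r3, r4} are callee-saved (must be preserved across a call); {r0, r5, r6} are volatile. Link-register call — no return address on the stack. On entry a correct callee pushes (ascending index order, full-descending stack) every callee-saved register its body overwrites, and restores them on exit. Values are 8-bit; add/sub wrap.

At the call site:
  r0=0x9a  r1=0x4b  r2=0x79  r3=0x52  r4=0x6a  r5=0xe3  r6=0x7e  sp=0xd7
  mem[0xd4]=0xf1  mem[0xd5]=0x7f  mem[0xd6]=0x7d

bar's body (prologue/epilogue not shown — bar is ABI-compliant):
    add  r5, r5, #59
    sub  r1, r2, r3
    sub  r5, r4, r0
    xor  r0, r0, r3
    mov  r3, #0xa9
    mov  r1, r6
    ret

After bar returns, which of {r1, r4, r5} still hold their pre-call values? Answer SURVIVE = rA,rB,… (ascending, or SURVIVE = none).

prologue: push r1 -> mem[0xd6]=0x4b, sp=0xd6
prologue: push r3 -> mem[0xd5]=0x52, sp=0xd5
body[0] add  r5, r5, #59 -> r5=0x1e
body[1] sub  r1, r2, r3 -> r1=0x27
body[2] sub  r5, r4, r0 -> r5=0xd0
body[3] xor  r0, r0, r3 -> r0=0xc8
body[4] mov  r3, #0xa9 -> r3=0xa9
body[5] mov  r1, r6 -> r1=0x7e
epilogue: pop r3=0x52, sp=0xd6
epilogue: pop r1=0x4b, sp=0xd7
r1: callee-saved, written=True
r4: callee-saved, written=False
r5: caller-saved, written=True

SURVIVE = r1,r4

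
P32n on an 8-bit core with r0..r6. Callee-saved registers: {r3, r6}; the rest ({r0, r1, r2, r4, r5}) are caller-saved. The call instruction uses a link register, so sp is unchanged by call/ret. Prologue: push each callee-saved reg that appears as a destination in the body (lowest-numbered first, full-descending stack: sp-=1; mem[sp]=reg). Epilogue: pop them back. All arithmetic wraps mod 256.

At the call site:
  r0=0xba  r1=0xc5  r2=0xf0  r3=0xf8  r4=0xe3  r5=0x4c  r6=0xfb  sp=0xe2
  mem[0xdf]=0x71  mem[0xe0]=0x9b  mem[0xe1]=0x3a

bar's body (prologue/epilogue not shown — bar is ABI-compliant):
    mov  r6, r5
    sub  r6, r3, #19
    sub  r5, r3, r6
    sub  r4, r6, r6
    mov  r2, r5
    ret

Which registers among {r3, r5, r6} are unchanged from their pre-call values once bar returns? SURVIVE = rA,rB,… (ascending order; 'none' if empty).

SURVIVE = r3,r6

prologue: push r6 → mem[0xe1]=0xfb, sp=0xe1
body[0] mov  r6, r5 → r6=0x4c
body[1] sub  r6, r3, #19 → r6=0xe5
body[2] sub  r5, r3, r6 → r5=0x13
body[3] sub  r4, r6, r6 → r4=0x00
body[4] mov  r2, r5 → r2=0x13
epilogue: pop r6=0xfb, sp=0xe2
r3: callee-saved, written=False
r5: caller-saved, written=True
r6: callee-saved, written=True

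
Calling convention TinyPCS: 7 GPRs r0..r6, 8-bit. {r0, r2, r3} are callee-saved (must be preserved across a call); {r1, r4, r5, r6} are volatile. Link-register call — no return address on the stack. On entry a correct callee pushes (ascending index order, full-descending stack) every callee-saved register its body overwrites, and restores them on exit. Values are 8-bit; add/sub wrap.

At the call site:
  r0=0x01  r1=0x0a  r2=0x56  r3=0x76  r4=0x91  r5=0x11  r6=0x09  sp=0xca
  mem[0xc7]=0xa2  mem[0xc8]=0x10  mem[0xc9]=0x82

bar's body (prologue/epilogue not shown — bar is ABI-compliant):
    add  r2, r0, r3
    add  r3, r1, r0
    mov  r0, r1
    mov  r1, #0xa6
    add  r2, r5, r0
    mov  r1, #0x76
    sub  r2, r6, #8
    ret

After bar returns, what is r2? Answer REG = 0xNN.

REG = 0x56

prologue: push r0 -> mem[0xc9]=0x01, sp=0xc9
prologue: push r2 -> mem[0xc8]=0x56, sp=0xc8
prologue: push r3 -> mem[0xc7]=0x76, sp=0xc7
body[0] add  r2, r0, r3 -> r2=0x77
body[1] add  r3, r1, r0 -> r3=0x0b
body[2] mov  r0, r1 -> r0=0x0a
body[3] mov  r1, #0xa6 -> r1=0xa6
body[4] add  r2, r5, r0 -> r2=0x1b
body[5] mov  r1, #0x76 -> r1=0x76
body[6] sub  r2, r6, #8 -> r2=0x01
epilogue: pop r3=0x76, sp=0xc8
epilogue: pop r2=0x56, sp=0xc9
epilogue: pop r0=0x01, sp=0xca
r2 is callee-saved -> restored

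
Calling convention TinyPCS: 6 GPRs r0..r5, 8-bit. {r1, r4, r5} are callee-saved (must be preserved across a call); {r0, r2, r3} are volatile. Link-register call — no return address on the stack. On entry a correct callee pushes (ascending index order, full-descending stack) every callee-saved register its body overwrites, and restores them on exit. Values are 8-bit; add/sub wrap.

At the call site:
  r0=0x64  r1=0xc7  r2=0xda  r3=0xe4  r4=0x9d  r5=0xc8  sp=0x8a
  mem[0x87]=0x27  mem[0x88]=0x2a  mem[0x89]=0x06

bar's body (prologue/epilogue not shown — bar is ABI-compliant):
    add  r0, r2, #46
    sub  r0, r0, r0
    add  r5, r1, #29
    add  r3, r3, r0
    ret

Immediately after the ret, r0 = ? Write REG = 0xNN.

REG = 0x00

prologue: push r5 -> mem[0x89]=0xc8, sp=0x89
body[0] add  r0, r2, #46 -> r0=0x08
body[1] sub  r0, r0, r0 -> r0=0x00
body[2] add  r5, r1, #29 -> r5=0xe4
body[3] add  r3, r3, r0 -> r3=0xe4
epilogue: pop r5=0xc8, sp=0x8a
r0 is caller-saved -> body value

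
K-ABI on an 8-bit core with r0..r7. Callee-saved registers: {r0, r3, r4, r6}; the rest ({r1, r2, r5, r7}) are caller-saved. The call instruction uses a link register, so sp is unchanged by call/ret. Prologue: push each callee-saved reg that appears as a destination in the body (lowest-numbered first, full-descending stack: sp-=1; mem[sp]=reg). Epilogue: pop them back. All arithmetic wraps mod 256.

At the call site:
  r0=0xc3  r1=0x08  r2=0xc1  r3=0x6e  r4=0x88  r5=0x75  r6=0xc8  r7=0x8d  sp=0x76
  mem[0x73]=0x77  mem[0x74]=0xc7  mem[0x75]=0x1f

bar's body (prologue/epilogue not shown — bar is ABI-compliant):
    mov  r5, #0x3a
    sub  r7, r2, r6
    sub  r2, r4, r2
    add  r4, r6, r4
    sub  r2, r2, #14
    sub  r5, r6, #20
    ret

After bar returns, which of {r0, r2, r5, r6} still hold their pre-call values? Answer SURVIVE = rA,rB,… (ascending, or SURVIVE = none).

SURVIVE = r0,r6

prologue: push r4 -> mem[0x75]=0x88, sp=0x75
body[0] mov  r5, #0x3a -> r5=0x3a
body[1] sub  r7, r2, r6 -> r7=0xf9
body[2] sub  r2, r4, r2 -> r2=0xc7
body[3] add  r4, r6, r4 -> r4=0x50
body[4] sub  r2, r2, #14 -> r2=0xb9
body[5] sub  r5, r6, #20 -> r5=0xb4
epilogue: pop r4=0x88, sp=0x76
r0: callee-saved, written=False
r2: caller-saved, written=True
r5: caller-saved, written=True
r6: callee-saved, written=False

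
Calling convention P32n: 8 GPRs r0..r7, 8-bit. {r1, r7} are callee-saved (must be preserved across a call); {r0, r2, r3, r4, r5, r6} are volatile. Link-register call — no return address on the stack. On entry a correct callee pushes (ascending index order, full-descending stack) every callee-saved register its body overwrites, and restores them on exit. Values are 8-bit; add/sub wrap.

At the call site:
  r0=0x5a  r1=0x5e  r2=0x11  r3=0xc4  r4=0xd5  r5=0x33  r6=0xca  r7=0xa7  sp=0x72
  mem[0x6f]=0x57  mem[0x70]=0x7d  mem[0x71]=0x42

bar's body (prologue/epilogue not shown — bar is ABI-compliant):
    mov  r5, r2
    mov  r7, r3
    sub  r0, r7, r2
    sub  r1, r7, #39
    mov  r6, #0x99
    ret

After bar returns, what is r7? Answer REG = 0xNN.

prologue: push r1 → mem[0x71]=0x5e, sp=0x71
prologue: push r7 → mem[0x70]=0xa7, sp=0x70
body[0] mov  r5, r2 → r5=0x11
body[1] mov  r7, r3 → r7=0xc4
body[2] sub  r0, r7, r2 → r0=0xb3
body[3] sub  r1, r7, #39 → r1=0x9d
body[4] mov  r6, #0x99 → r6=0x99
epilogue: pop r7=0xa7, sp=0x71
epilogue: pop r1=0x5e, sp=0x72
r7 is callee-saved → restored

REG = 0xa7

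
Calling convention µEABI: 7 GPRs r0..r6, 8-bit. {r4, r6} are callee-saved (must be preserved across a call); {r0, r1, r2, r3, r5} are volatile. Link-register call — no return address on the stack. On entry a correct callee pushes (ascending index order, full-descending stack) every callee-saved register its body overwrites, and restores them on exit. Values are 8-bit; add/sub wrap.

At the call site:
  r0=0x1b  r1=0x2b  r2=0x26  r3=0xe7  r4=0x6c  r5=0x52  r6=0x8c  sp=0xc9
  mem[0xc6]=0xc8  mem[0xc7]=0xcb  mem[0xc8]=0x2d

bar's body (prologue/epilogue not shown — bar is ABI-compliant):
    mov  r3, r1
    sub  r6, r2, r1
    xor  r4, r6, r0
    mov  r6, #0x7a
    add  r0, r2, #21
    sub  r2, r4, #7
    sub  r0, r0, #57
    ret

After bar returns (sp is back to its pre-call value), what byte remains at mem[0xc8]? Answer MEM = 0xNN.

prologue: push r4 -> mem[0xc8]=0x6c, sp=0xc8
prologue: push r6 -> mem[0xc7]=0x8c, sp=0xc7
body[0] mov  r3, r1 -> r3=0x2b
body[1] sub  r6, r2, r1 -> r6=0xfb
body[2] xor  r4, r6, r0 -> r4=0xe0
body[3] mov  r6, #0x7a -> r6=0x7a
body[4] add  r0, r2, #21 -> r0=0x3b
body[5] sub  r2, r4, #7 -> r2=0xd9
body[6] sub  r0, r0, #57 -> r0=0x02
epilogue: pop r6=0x8c, sp=0xc8
epilogue: pop r4=0x6c, sp=0xc9
prologue pushed ['r4', 'r6'] at ['0xc8', '0xc7']

MEM = 0x6c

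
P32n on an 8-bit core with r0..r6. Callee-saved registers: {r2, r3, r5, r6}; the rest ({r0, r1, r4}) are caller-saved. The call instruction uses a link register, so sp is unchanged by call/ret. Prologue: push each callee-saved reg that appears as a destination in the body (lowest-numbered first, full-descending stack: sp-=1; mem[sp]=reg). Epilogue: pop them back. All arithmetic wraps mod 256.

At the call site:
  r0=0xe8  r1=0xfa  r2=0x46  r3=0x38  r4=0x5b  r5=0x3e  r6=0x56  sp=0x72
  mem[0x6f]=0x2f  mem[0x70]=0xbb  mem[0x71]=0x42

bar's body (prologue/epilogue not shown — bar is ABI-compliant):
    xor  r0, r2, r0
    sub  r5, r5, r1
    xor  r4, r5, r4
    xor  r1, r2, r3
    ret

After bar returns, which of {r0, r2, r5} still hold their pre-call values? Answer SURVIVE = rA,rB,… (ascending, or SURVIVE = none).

SURVIVE = r2,r5

prologue: push r5 → mem[0x71]=0x3e, sp=0x71
body[0] xor  r0, r2, r0 → r0=0xae
body[1] sub  r5, r5, r1 → r5=0x44
body[2] xor  r4, r5, r4 → r4=0x1f
body[3] xor  r1, r2, r3 → r1=0x7e
epilogue: pop r5=0x3e, sp=0x72
r0: caller-saved, written=True
r2: callee-saved, written=False
r5: callee-saved, written=True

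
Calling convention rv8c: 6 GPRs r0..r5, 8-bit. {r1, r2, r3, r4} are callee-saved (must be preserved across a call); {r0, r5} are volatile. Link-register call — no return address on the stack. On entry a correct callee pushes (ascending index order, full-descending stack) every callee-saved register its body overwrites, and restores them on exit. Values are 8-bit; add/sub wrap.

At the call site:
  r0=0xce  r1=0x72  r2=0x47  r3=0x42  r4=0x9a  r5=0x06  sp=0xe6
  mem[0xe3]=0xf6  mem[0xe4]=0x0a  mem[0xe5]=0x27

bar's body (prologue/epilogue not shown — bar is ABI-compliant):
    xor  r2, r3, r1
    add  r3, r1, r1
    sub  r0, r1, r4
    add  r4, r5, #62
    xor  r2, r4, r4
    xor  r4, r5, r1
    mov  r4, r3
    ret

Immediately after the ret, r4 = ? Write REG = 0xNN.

REG = 0x9a

prologue: push r2 -> mem[0xe5]=0x47, sp=0xe5
prologue: push r3 -> mem[0xe4]=0x42, sp=0xe4
prologue: push r4 -> mem[0xe3]=0x9a, sp=0xe3
body[0] xor  r2, r3, r1 -> r2=0x30
body[1] add  r3, r1, r1 -> r3=0xe4
body[2] sub  r0, r1, r4 -> r0=0xd8
body[3] add  r4, r5, #62 -> r4=0x44
body[4] xor  r2, r4, r4 -> r2=0x00
body[5] xor  r4, r5, r1 -> r4=0x74
body[6] mov  r4, r3 -> r4=0xe4
epilogue: pop r4=0x9a, sp=0xe4
epilogue: pop r3=0x42, sp=0xe5
epilogue: pop r2=0x47, sp=0xe6
r4 is callee-saved -> restored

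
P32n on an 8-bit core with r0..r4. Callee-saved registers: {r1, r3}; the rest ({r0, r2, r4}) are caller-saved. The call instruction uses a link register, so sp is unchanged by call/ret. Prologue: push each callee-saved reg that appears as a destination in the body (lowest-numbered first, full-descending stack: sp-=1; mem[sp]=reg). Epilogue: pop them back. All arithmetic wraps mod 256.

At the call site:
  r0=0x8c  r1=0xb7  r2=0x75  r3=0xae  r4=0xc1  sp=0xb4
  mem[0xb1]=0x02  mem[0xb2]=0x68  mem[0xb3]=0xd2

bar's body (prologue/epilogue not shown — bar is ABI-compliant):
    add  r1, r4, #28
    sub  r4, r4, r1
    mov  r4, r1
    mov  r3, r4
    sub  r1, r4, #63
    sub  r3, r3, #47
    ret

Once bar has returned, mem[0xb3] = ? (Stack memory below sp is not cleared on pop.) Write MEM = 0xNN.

MEM = 0xb7

prologue: push r1 -> mem[0xb3]=0xb7, sp=0xb3
prologue: push r3 -> mem[0xb2]=0xae, sp=0xb2
body[0] add  r1, r4, #28 -> r1=0xdd
body[1] sub  r4, r4, r1 -> r4=0xe4
body[2] mov  r4, r1 -> r4=0xdd
body[3] mov  r3, r4 -> r3=0xdd
body[4] sub  r1, r4, #63 -> r1=0x9e
body[5] sub  r3, r3, #47 -> r3=0xae
epilogue: pop r3=0xae, sp=0xb3
epilogue: pop r1=0xb7, sp=0xb4
prologue pushed ['r1', 'r3'] at ['0xb3', '0xb2']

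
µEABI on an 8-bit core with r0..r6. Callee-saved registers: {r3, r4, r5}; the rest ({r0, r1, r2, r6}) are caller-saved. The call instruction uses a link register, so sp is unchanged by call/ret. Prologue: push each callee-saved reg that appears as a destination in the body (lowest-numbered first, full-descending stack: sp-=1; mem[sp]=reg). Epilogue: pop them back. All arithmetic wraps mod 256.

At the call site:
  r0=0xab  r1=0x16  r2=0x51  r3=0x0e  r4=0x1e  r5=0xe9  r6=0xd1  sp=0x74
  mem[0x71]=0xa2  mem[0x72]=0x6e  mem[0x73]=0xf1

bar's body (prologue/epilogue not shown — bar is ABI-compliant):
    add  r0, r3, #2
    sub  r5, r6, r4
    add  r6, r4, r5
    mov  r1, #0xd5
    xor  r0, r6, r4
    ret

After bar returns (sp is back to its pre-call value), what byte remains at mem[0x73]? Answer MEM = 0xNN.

MEM = 0xe9

prologue: push r5 → mem[0x73]=0xe9, sp=0x73
body[0] add  r0, r3, #2 → r0=0x10
body[1] sub  r5, r6, r4 → r5=0xb3
body[2] add  r6, r4, r5 → r6=0xd1
body[3] mov  r1, #0xd5 → r1=0xd5
body[4] xor  r0, r6, r4 → r0=0xcf
epilogue: pop r5=0xe9, sp=0x74
prologue pushed ['r5'] at ['0x73']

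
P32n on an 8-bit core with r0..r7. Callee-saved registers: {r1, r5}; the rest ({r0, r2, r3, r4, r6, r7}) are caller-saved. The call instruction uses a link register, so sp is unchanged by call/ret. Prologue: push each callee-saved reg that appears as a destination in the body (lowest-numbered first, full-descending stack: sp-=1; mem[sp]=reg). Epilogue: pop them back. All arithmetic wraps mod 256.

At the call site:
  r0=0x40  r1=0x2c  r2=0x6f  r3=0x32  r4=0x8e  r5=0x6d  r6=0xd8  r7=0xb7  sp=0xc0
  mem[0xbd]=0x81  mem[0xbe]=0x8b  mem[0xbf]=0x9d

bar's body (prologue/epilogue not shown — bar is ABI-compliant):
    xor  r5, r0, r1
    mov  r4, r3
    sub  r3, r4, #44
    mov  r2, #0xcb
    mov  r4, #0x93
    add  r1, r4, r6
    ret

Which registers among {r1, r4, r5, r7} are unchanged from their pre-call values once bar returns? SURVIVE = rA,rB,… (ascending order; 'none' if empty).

prologue: push r1 → mem[0xbf]=0x2c, sp=0xbf
prologue: push r5 → mem[0xbe]=0x6d, sp=0xbe
body[0] xor  r5, r0, r1 → r5=0x6c
body[1] mov  r4, r3 → r4=0x32
body[2] sub  r3, r4, #44 → r3=0x06
body[3] mov  r2, #0xcb → r2=0xcb
body[4] mov  r4, #0x93 → r4=0x93
body[5] add  r1, r4, r6 → r1=0x6b
epilogue: pop r5=0x6d, sp=0xbf
epilogue: pop r1=0x2c, sp=0xc0
r1: callee-saved, written=True
r4: caller-saved, written=True
r5: callee-saved, written=True
r7: caller-saved, written=False

SURVIVE = r1,r5,r7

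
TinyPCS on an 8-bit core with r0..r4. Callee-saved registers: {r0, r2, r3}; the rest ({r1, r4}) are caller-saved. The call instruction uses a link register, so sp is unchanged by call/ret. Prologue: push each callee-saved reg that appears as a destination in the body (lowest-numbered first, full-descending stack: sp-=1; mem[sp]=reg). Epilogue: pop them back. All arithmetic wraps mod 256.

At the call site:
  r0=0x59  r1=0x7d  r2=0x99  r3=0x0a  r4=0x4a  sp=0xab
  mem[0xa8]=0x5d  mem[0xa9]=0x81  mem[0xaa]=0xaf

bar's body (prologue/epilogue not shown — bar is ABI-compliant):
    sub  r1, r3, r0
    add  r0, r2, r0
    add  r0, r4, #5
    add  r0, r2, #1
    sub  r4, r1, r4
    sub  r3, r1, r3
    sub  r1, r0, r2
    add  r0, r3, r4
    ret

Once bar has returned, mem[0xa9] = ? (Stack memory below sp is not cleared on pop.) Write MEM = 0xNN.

MEM = 0x0a

prologue: push r0 -> mem[0xaa]=0x59, sp=0xaa
prologue: push r3 -> mem[0xa9]=0x0a, sp=0xa9
body[0] sub  r1, r3, r0 -> r1=0xb1
body[1] add  r0, r2, r0 -> r0=0xf2
body[2] add  r0, r4, #5 -> r0=0x4f
body[3] add  r0, r2, #1 -> r0=0x9a
body[4] sub  r4, r1, r4 -> r4=0x67
body[5] sub  r3, r1, r3 -> r3=0xa7
body[6] sub  r1, r0, r2 -> r1=0x01
body[7] add  r0, r3, r4 -> r0=0x0e
epilogue: pop r3=0x0a, sp=0xaa
epilogue: pop r0=0x59, sp=0xab
prologue pushed ['r0', 'r3'] at ['0xaa', '0xa9']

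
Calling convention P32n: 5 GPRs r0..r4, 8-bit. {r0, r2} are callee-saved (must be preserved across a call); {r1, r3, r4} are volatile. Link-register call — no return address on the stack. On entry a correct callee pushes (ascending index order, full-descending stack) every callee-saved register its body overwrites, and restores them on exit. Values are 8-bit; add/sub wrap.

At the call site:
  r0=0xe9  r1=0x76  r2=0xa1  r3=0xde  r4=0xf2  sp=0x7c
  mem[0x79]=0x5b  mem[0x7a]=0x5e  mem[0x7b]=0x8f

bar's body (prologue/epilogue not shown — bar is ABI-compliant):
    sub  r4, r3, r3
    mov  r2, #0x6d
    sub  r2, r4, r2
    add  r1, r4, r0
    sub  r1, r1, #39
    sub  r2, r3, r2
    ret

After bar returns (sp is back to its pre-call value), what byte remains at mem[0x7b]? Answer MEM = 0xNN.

prologue: push r2 -> mem[0x7b]=0xa1, sp=0x7b
body[0] sub  r4, r3, r3 -> r4=0x00
body[1] mov  r2, #0x6d -> r2=0x6d
body[2] sub  r2, r4, r2 -> r2=0x93
body[3] add  r1, r4, r0 -> r1=0xe9
body[4] sub  r1, r1, #39 -> r1=0xc2
body[5] sub  r2, r3, r2 -> r2=0x4b
epilogue: pop r2=0xa1, sp=0x7c
prologue pushed ['r2'] at ['0x7b']

MEM = 0xa1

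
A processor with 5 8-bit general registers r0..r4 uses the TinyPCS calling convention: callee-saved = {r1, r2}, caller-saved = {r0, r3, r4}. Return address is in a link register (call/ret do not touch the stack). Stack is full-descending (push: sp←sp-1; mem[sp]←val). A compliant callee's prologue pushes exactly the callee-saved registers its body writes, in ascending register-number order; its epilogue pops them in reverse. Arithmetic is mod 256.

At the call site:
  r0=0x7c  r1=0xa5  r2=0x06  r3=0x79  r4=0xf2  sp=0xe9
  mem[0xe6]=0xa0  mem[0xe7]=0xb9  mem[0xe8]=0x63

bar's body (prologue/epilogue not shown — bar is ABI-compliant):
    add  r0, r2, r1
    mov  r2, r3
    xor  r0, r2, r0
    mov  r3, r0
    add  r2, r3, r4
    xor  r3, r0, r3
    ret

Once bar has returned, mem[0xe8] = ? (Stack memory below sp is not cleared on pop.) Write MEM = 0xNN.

prologue: push r2 -> mem[0xe8]=0x06, sp=0xe8
body[0] add  r0, r2, r1 -> r0=0xab
body[1] mov  r2, r3 -> r2=0x79
body[2] xor  r0, r2, r0 -> r0=0xd2
body[3] mov  r3, r0 -> r3=0xd2
body[4] add  r2, r3, r4 -> r2=0xc4
body[5] xor  r3, r0, r3 -> r3=0x00
epilogue: pop r2=0x06, sp=0xe9
prologue pushed ['r2'] at ['0xe8']

MEM = 0x06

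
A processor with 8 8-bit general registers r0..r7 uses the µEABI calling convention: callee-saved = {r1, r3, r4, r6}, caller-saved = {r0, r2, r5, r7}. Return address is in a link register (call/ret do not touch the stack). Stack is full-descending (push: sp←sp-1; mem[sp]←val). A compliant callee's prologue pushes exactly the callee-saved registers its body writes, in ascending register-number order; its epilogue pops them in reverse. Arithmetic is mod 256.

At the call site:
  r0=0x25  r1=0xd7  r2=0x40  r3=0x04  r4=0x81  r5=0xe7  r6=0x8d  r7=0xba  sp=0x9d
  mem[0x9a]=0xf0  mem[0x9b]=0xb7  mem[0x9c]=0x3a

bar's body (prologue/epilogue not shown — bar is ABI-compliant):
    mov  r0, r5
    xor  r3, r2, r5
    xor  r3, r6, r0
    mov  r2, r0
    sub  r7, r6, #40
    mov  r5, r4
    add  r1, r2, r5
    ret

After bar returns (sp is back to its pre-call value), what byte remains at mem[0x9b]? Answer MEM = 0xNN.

prologue: push r1 -> mem[0x9c]=0xd7, sp=0x9c
prologue: push r3 -> mem[0x9b]=0x04, sp=0x9b
body[0] mov  r0, r5 -> r0=0xe7
body[1] xor  r3, r2, r5 -> r3=0xa7
body[2] xor  r3, r6, r0 -> r3=0x6a
body[3] mov  r2, r0 -> r2=0xe7
body[4] sub  r7, r6, #40 -> r7=0x65
body[5] mov  r5, r4 -> r5=0x81
body[6] add  r1, r2, r5 -> r1=0x68
epilogue: pop r3=0x04, sp=0x9c
epilogue: pop r1=0xd7, sp=0x9d
prologue pushed ['r1', 'r3'] at ['0x9c', '0x9b']

MEM = 0x04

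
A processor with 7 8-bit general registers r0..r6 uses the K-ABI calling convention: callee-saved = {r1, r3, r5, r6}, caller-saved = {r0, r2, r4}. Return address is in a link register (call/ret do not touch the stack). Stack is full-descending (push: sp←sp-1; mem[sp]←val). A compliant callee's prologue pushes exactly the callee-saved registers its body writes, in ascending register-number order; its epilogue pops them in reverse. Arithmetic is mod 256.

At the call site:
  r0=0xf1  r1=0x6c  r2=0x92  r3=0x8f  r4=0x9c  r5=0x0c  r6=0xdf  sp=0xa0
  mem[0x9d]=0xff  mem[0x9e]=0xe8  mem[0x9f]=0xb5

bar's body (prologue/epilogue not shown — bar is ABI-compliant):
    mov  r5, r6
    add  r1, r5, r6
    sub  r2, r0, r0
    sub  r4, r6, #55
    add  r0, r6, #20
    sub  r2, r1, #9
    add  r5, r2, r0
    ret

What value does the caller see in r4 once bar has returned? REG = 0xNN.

REG = 0xa8

prologue: push r1 -> mem[0x9f]=0x6c, sp=0x9f
prologue: push r5 -> mem[0x9e]=0x0c, sp=0x9e
body[0] mov  r5, r6 -> r5=0xdf
body[1] add  r1, r5, r6 -> r1=0xbe
body[2] sub  r2, r0, r0 -> r2=0x00
body[3] sub  r4, r6, #55 -> r4=0xa8
body[4] add  r0, r6, #20 -> r0=0xf3
body[5] sub  r2, r1, #9 -> r2=0xb5
body[6] add  r5, r2, r0 -> r5=0xa8
epilogue: pop r5=0x0c, sp=0x9f
epilogue: pop r1=0x6c, sp=0xa0
r4 is caller-saved -> body value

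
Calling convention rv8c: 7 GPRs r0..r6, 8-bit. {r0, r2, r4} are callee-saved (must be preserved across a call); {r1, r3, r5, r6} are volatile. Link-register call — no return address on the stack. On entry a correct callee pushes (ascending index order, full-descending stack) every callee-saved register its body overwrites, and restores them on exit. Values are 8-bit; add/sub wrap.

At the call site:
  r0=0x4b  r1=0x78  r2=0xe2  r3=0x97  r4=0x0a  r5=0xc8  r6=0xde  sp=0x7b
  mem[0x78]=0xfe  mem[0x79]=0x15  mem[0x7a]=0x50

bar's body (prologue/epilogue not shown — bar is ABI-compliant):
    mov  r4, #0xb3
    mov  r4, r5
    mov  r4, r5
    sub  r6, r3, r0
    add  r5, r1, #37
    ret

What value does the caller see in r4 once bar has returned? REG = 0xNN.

prologue: push r4 -> mem[0x7a]=0x0a, sp=0x7a
body[0] mov  r4, #0xb3 -> r4=0xb3
body[1] mov  r4, r5 -> r4=0xc8
body[2] mov  r4, r5 -> r4=0xc8
body[3] sub  r6, r3, r0 -> r6=0x4c
body[4] add  r5, r1, #37 -> r5=0x9d
epilogue: pop r4=0x0a, sp=0x7b
r4 is callee-saved -> restored

REG = 0x0a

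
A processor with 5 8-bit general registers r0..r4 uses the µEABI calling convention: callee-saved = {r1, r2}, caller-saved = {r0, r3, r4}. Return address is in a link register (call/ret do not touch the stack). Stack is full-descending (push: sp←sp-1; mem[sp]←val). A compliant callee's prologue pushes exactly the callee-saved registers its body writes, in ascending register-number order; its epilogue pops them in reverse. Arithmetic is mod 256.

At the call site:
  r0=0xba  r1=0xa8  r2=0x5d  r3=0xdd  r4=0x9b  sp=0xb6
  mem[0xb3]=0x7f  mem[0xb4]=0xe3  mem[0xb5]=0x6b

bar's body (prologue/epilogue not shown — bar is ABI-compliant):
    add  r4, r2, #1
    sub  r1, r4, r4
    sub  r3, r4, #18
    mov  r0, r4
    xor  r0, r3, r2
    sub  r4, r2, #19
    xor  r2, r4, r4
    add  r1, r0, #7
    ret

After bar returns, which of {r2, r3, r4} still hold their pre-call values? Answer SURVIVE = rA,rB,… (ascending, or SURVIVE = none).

SURVIVE = r2

prologue: push r1 → mem[0xb5]=0xa8, sp=0xb5
prologue: push r2 → mem[0xb4]=0x5d, sp=0xb4
body[0] add  r4, r2, #1 → r4=0x5e
body[1] sub  r1, r4, r4 → r1=0x00
body[2] sub  r3, r4, #18 → r3=0x4c
body[3] mov  r0, r4 → r0=0x5e
body[4] xor  r0, r3, r2 → r0=0x11
body[5] sub  r4, r2, #19 → r4=0x4a
body[6] xor  r2, r4, r4 → r2=0x00
body[7] add  r1, r0, #7 → r1=0x18
epilogue: pop r2=0x5d, sp=0xb5
epilogue: pop r1=0xa8, sp=0xb6
r2: callee-saved, written=True
r3: caller-saved, written=True
r4: caller-saved, written=True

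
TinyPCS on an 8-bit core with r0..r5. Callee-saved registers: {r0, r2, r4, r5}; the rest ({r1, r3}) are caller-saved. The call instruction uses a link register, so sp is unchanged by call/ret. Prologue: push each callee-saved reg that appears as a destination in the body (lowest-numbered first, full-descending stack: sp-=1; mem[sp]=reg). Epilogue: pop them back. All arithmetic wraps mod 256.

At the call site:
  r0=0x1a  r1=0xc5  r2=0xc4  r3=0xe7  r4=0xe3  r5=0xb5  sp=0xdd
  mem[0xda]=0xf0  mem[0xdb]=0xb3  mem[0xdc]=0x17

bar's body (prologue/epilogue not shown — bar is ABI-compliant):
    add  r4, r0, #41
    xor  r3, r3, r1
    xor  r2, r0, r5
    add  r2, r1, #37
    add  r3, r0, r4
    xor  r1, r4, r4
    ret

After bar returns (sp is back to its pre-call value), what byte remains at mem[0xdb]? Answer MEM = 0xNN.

prologue: push r2 -> mem[0xdc]=0xc4, sp=0xdc
prologue: push r4 -> mem[0xdb]=0xe3, sp=0xdb
body[0] add  r4, r0, #41 -> r4=0x43
body[1] xor  r3, r3, r1 -> r3=0x22
body[2] xor  r2, r0, r5 -> r2=0xaf
body[3] add  r2, r1, #37 -> r2=0xea
body[4] add  r3, r0, r4 -> r3=0x5d
body[5] xor  r1, r4, r4 -> r1=0x00
epilogue: pop r4=0xe3, sp=0xdc
epilogue: pop r2=0xc4, sp=0xdd
prologue pushed ['r2', 'r4'] at ['0xdc', '0xdb']

MEM = 0xe3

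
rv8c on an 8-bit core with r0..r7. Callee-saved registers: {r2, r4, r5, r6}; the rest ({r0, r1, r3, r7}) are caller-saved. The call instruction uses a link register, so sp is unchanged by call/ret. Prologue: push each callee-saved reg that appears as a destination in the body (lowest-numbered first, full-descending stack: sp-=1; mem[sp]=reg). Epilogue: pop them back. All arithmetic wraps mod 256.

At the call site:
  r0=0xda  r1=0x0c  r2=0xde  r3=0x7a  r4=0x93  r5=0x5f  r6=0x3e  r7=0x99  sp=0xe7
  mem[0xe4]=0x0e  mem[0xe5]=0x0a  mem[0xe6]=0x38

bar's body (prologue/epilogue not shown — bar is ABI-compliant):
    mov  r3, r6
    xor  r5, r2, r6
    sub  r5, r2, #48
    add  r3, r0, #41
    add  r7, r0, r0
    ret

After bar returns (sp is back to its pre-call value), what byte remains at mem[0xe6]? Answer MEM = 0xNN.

MEM = 0x5f

prologue: push r5 -> mem[0xe6]=0x5f, sp=0xe6
body[0] mov  r3, r6 -> r3=0x3e
body[1] xor  r5, r2, r6 -> r5=0xe0
body[2] sub  r5, r2, #48 -> r5=0xae
body[3] add  r3, r0, #41 -> r3=0x03
body[4] add  r7, r0, r0 -> r7=0xb4
epilogue: pop r5=0x5f, sp=0xe7
prologue pushed ['r5'] at ['0xe6']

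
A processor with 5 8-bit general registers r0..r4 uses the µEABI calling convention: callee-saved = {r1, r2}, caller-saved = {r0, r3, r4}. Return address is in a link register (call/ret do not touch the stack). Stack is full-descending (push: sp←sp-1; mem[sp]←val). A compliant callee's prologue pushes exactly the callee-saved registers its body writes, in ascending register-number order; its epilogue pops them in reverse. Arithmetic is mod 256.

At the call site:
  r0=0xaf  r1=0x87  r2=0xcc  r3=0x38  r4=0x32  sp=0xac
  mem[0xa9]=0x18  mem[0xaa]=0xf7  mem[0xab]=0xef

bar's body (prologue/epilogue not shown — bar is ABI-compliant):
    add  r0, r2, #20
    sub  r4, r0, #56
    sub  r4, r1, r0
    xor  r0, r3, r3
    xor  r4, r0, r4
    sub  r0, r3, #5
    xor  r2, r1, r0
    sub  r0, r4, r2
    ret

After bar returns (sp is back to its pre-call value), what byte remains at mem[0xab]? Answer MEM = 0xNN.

MEM = 0xcc

prologue: push r2 -> mem[0xab]=0xcc, sp=0xab
body[0] add  r0, r2, #20 -> r0=0xe0
body[1] sub  r4, r0, #56 -> r4=0xa8
body[2] sub  r4, r1, r0 -> r4=0xa7
body[3] xor  r0, r3, r3 -> r0=0x00
body[4] xor  r4, r0, r4 -> r4=0xa7
body[5] sub  r0, r3, #5 -> r0=0x33
body[6] xor  r2, r1, r0 -> r2=0xb4
body[7] sub  r0, r4, r2 -> r0=0xf3
epilogue: pop r2=0xcc, sp=0xac
prologue pushed ['r2'] at ['0xab']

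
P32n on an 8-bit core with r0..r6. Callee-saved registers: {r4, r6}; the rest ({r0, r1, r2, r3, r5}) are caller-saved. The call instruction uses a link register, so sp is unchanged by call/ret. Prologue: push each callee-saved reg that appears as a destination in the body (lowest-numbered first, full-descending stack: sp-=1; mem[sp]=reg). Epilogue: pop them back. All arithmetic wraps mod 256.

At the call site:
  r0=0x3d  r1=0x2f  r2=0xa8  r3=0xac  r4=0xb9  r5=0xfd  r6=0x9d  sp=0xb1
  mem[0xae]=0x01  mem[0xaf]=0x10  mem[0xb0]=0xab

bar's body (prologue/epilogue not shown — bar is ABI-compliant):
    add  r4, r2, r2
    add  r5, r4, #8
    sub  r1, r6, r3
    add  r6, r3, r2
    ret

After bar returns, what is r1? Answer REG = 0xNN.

REG = 0xf1

prologue: push r4 -> mem[0xb0]=0xb9, sp=0xb0
prologue: push r6 -> mem[0xaf]=0x9d, sp=0xaf
body[0] add  r4, r2, r2 -> r4=0x50
body[1] add  r5, r4, #8 -> r5=0x58
body[2] sub  r1, r6, r3 -> r1=0xf1
body[3] add  r6, r3, r2 -> r6=0x54
epilogue: pop r6=0x9d, sp=0xb0
epilogue: pop r4=0xb9, sp=0xb1
r1 is caller-saved -> body value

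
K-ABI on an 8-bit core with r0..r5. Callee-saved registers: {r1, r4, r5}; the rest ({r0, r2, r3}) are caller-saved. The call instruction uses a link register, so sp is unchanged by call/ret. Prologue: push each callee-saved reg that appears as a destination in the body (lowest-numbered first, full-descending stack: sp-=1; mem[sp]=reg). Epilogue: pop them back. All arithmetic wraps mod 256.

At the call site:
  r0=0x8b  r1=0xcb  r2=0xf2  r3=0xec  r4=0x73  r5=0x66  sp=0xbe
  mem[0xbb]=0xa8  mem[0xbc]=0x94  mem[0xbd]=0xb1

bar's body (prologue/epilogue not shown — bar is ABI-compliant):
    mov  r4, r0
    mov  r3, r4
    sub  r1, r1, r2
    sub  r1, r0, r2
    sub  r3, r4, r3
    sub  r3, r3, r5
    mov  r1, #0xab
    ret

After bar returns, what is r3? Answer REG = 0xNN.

REG = 0x9a

prologue: push r1 → mem[0xbd]=0xcb, sp=0xbd
prologue: push r4 → mem[0xbc]=0x73, sp=0xbc
body[0] mov  r4, r0 → r4=0x8b
body[1] mov  r3, r4 → r3=0x8b
body[2] sub  r1, r1, r2 → r1=0xd9
body[3] sub  r1, r0, r2 → r1=0x99
body[4] sub  r3, r4, r3 → r3=0x00
body[5] sub  r3, r3, r5 → r3=0x9a
body[6] mov  r1, #0xab → r1=0xab
epilogue: pop r4=0x73, sp=0xbd
epilogue: pop r1=0xcb, sp=0xbe
r3 is caller-saved → body value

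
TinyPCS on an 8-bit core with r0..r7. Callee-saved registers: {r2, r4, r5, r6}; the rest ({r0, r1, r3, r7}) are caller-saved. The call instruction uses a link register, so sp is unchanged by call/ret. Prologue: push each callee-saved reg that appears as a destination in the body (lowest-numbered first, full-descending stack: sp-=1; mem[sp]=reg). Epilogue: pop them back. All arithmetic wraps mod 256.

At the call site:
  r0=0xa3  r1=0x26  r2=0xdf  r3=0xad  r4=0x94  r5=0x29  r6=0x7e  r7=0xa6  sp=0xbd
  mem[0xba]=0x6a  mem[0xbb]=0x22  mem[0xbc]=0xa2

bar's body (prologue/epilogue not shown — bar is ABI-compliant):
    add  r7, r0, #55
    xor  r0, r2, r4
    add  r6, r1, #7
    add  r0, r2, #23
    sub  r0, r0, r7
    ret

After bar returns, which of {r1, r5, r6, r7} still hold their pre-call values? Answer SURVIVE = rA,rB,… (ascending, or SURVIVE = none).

SURVIVE = r1,r5,r6

prologue: push r6 -> mem[0xbc]=0x7e, sp=0xbc
body[0] add  r7, r0, #55 -> r7=0xda
body[1] xor  r0, r2, r4 -> r0=0x4b
body[2] add  r6, r1, #7 -> r6=0x2d
body[3] add  r0, r2, #23 -> r0=0xf6
body[4] sub  r0, r0, r7 -> r0=0x1c
epilogue: pop r6=0x7e, sp=0xbd
r1: caller-saved, written=False
r5: callee-saved, written=False
r6: callee-saved, written=True
r7: caller-saved, written=True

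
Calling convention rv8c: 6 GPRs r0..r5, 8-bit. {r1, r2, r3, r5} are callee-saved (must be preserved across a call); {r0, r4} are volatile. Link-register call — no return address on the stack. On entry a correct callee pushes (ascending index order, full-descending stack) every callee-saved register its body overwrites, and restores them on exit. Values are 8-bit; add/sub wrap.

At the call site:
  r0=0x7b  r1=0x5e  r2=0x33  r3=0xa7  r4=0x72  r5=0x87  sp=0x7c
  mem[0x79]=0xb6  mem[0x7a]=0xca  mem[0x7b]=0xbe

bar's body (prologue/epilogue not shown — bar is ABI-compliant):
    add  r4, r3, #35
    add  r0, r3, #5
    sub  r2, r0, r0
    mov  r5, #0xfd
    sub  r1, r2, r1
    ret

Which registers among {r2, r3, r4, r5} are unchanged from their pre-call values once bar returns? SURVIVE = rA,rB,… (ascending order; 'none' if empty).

prologue: push r1 -> mem[0x7b]=0x5e, sp=0x7b
prologue: push r2 -> mem[0x7a]=0x33, sp=0x7a
prologue: push r5 -> mem[0x79]=0x87, sp=0x79
body[0] add  r4, r3, #35 -> r4=0xca
body[1] add  r0, r3, #5 -> r0=0xac
body[2] sub  r2, r0, r0 -> r2=0x00
body[3] mov  r5, #0xfd -> r5=0xfd
body[4] sub  r1, r2, r1 -> r1=0xa2
epilogue: pop r5=0x87, sp=0x7a
epilogue: pop r2=0x33, sp=0x7b
epilogue: pop r1=0x5e, sp=0x7c
r2: callee-saved, written=True
r3: callee-saved, written=False
r4: caller-saved, written=True
r5: callee-saved, written=True

SURVIVE = r2,r3,r5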